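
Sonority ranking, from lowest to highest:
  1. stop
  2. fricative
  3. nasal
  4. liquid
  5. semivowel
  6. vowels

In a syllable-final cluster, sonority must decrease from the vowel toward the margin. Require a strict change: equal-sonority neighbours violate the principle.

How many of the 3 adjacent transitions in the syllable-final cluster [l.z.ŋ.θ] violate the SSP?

/l/ — liquid, sonority 4.
/z/ — fricative, sonority 2.
/ŋ/ — nasal, sonority 3.
/θ/ — fricative, sonority 2.
/l/→/z/: 4→2 (falls) — ok.
/z/→/ŋ/: 2→3 (does not fall) — violation.
/ŋ/→/θ/: 3→2 (falls) — ok.

1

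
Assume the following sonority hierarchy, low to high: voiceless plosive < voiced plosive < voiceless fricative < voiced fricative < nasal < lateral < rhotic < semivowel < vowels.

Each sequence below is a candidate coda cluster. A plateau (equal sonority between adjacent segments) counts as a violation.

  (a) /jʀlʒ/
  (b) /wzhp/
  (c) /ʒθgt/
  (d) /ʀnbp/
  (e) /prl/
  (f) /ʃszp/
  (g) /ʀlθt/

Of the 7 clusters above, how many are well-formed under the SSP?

5

(a) /jʀlʒ/: profile 8-7-6-4 — obeys.
(b) /wzhp/: profile 8-4-3-1 — obeys.
(c) /ʒθgt/: profile 4-3-2-1 — obeys.
(d) /ʀnbp/: profile 7-5-2-1 — obeys.
(e) /prl/: profile 1-7-6 — violates.
(f) /ʃszp/: profile 3-3-4-1 — violates.
(g) /ʀlθt/: profile 7-6-3-1 — obeys.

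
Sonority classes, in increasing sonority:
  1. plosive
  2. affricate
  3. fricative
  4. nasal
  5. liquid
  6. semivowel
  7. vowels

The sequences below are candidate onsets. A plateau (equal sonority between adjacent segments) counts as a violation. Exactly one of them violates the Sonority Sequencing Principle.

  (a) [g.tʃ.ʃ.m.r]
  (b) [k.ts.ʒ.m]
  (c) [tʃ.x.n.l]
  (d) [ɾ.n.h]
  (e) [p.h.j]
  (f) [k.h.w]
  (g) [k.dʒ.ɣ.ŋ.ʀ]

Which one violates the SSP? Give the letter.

d

(a) 1-2-3-4-5 → obeys
(b) 1-2-3-4 → obeys
(c) 2-3-4-5 → obeys
(d) 5-4-3 → violates
(e) 1-3-6 → obeys
(f) 1-3-6 → obeys
(g) 1-2-3-4-5 → obeys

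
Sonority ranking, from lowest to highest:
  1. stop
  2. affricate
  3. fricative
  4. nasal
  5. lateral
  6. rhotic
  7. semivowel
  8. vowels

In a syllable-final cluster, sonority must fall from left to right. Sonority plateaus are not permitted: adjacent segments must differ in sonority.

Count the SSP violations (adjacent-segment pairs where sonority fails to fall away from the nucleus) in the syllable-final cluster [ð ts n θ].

1

/ð/ is a fricative (sonority 3).
/ts/ is an affricate (sonority 2).
/n/ is a nasal (sonority 4).
/θ/ is a fricative (sonority 3).
/ð/→/ts/: 3→2 (falls) — ok.
/ts/→/n/: 2→4 (does not fall) — violation.
/n/→/θ/: 4→3 (falls) — ok.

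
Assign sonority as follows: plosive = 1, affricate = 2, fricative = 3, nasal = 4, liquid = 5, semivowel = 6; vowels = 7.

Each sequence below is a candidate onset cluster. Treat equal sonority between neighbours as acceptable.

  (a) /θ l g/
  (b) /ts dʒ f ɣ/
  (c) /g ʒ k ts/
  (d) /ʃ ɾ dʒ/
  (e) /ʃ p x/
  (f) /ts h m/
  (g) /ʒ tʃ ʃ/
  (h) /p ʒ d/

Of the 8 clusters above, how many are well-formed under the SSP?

2

(a) sonority 3-5-1: ill-formed.
(b) sonority 2-2-3-3: well-formed.
(c) sonority 1-3-1-2: ill-formed.
(d) sonority 3-5-2: ill-formed.
(e) sonority 3-1-3: ill-formed.
(f) sonority 2-3-4: well-formed.
(g) sonority 3-2-3: ill-formed.
(h) sonority 1-3-1: ill-formed.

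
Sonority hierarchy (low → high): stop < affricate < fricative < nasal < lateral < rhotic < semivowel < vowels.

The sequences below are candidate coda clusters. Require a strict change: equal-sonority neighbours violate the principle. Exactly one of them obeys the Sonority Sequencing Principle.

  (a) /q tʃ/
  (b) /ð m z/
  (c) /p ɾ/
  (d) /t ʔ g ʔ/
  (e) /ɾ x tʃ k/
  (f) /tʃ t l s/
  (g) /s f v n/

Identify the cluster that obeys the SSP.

(a) /q tʃ/: profile 1-2 — violates.
(b) /ð m z/: profile 3-4-3 — violates.
(c) /p ɾ/: profile 1-6 — violates.
(d) /t ʔ g ʔ/: profile 1-1-1-1 — violates.
(e) /ɾ x tʃ k/: profile 6-3-2-1 — obeys.
(f) /tʃ t l s/: profile 2-1-5-3 — violates.
(g) /s f v n/: profile 3-3-3-4 — violates.

e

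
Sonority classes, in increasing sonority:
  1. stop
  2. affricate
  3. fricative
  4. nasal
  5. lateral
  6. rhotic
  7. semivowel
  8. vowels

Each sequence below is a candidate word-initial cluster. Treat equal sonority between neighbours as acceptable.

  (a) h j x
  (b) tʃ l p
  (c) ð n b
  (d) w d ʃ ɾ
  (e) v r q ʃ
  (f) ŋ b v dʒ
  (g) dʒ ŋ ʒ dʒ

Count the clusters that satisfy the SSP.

0

(a) sonority 3-7-3: ill-formed.
(b) sonority 2-5-1: ill-formed.
(c) sonority 3-4-1: ill-formed.
(d) sonority 7-1-3-6: ill-formed.
(e) sonority 3-6-1-3: ill-formed.
(f) sonority 4-1-3-2: ill-formed.
(g) sonority 2-4-3-2: ill-formed.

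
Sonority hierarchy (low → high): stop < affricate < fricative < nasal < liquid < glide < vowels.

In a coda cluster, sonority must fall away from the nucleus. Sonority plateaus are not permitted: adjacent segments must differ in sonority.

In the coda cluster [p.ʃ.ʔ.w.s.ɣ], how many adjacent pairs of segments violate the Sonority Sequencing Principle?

/p/: stop = 1.
/ʃ/: fricative = 3.
/ʔ/: stop = 1.
/w/: glide = 6.
/s/: fricative = 3.
/ɣ/: fricative = 3.
/p/→/ʃ/: 1→3 (does not fall) — violation.
/ʃ/→/ʔ/: 3→1 (falls) — ok.
/ʔ/→/w/: 1→6 (does not fall) — violation.
/w/→/s/: 6→3 (falls) — ok.
/s/→/ɣ/: 3→3 (plateau) — violation.

3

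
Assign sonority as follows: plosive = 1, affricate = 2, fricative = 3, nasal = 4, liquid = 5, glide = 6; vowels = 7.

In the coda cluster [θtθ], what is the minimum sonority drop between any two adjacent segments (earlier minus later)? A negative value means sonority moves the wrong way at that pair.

/θ/: fricative = 3.
/t/: plosive = 1.
/θ/: fricative = 3.
/θ/→/t/: change +2.
/t/→/θ/: change -2.
Minimum = -2.

-2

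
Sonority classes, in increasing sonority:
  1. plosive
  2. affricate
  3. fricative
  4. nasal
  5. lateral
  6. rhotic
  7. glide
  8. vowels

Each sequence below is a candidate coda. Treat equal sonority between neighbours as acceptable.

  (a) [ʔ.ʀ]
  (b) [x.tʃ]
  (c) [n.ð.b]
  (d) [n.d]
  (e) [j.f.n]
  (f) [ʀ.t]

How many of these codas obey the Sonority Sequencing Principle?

(a) sonority 1-6: ill-formed.
(b) sonority 3-2: well-formed.
(c) sonority 4-3-1: well-formed.
(d) sonority 4-1: well-formed.
(e) sonority 7-3-4: ill-formed.
(f) sonority 6-1: well-formed.

4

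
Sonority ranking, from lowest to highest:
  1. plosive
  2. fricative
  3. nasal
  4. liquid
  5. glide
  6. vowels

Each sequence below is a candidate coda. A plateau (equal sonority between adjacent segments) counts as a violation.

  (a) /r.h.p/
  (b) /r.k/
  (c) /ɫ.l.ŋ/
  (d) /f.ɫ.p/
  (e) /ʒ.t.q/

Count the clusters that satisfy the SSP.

(a) sonority 4-2-1: well-formed.
(b) sonority 4-1: well-formed.
(c) sonority 4-4-3: ill-formed.
(d) sonority 2-4-1: ill-formed.
(e) sonority 2-1-1: ill-formed.

2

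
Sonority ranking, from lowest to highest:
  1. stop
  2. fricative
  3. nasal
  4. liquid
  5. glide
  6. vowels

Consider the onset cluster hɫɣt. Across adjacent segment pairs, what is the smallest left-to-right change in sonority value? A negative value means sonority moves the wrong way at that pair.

-2

/h/ — fricative, sonority 2.
/ɫ/ — liquid, sonority 4.
/ɣ/ — fricative, sonority 2.
/t/ — stop, sonority 1.
/h/→/ɫ/: change +2.
/ɫ/→/ɣ/: change -2.
/ɣ/→/t/: change -1.
Minimum = -2.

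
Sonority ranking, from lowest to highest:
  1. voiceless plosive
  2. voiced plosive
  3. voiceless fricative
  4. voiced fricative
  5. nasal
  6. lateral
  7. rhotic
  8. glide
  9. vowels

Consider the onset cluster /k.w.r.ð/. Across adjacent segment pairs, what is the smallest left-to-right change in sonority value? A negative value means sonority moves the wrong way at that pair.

-3

/k/ is a voiceless plosive (sonority 1).
/w/ is a glide (sonority 8).
/r/ is a rhotic (sonority 7).
/ð/ is a voiced fricative (sonority 4).
/k/→/w/: change +7.
/w/→/r/: change -1.
/r/→/ð/: change -3.
Minimum = -3.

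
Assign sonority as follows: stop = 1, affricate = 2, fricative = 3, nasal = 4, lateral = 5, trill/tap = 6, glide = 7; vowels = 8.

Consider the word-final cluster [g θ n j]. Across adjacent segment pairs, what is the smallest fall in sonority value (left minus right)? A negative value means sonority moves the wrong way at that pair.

-3

/g/ — stop, sonority 1.
/θ/ — fricative, sonority 3.
/n/ — nasal, sonority 4.
/j/ — glide, sonority 7.
/g/→/θ/: change -2.
/θ/→/n/: change -1.
/n/→/j/: change -3.
Minimum = -3.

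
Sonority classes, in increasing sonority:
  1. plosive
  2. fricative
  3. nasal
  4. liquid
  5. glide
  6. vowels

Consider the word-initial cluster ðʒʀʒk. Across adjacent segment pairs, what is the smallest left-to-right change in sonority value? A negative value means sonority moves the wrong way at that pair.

-2

/ð/ — fricative, sonority 2.
/ʒ/ — fricative, sonority 2.
/ʀ/ — liquid, sonority 4.
/ʒ/ — fricative, sonority 2.
/k/ — plosive, sonority 1.
/ð/→/ʒ/: change +0.
/ʒ/→/ʀ/: change +2.
/ʀ/→/ʒ/: change -2.
/ʒ/→/k/: change -1.
Minimum = -2.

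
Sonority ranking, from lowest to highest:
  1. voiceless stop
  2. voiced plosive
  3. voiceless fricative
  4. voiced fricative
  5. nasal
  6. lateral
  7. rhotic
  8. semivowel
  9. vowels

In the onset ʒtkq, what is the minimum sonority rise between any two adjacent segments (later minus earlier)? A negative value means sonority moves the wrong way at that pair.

/ʒ/: voiced fricative = 4.
/t/: voiceless stop = 1.
/k/: voiceless stop = 1.
/q/: voiceless stop = 1.
/ʒ/→/t/: change -3.
/t/→/k/: change +0.
/k/→/q/: change +0.
Minimum = -3.

-3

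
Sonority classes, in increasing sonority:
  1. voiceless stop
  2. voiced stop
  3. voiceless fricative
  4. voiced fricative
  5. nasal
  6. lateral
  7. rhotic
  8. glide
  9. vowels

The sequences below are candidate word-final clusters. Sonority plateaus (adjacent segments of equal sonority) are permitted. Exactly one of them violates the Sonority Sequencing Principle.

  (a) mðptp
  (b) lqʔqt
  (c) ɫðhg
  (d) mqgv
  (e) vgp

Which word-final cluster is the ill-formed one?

d

(a) mðptp: profile 5-4-1-1-1 — obeys.
(b) lqʔqt: profile 6-1-1-1-1 — obeys.
(c) ɫðhg: profile 6-4-3-2 — obeys.
(d) mqgv: profile 5-1-2-4 — violates.
(e) vgp: profile 4-2-1 — obeys.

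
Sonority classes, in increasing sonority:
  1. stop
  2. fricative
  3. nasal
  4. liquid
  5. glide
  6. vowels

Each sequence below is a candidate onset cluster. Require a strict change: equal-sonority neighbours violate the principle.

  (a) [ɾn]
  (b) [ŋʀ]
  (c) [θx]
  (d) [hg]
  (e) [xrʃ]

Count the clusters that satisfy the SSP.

(a) [ɾn]: profile 4-3 — violates.
(b) [ŋʀ]: profile 3-4 — obeys.
(c) [θx]: profile 2-2 — violates.
(d) [hg]: profile 2-1 — violates.
(e) [xrʃ]: profile 2-4-2 — violates.

1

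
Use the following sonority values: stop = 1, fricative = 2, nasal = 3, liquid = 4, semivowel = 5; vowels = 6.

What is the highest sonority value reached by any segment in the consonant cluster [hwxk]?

/h/ is a fricative (sonority 2).
/w/ is a semivowel (sonority 5).
/x/ is a fricative (sonority 2).
/k/ is a stop (sonority 1).
The maximum is 5.

5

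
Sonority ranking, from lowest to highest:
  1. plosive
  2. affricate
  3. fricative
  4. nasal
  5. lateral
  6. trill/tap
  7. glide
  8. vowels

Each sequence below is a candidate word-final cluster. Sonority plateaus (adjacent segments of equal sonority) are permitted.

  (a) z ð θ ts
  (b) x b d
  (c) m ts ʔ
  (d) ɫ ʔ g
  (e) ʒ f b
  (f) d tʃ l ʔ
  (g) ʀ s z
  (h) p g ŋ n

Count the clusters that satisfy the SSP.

6

(a) 3-3-3-2 → obeys
(b) 3-1-1 → obeys
(c) 4-2-1 → obeys
(d) 5-1-1 → obeys
(e) 3-3-1 → obeys
(f) 1-2-5-1 → violates
(g) 6-3-3 → obeys
(h) 1-1-4-4 → violates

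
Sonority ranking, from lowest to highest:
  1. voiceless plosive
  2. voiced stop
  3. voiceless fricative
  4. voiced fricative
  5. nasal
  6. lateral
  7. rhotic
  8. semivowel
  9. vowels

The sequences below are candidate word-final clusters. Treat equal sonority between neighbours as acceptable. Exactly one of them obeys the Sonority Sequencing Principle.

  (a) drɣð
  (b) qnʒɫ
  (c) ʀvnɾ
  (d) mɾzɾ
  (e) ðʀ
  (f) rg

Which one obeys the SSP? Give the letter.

(a) drɣð: profile 2-7-4-4 — violates.
(b) qnʒɫ: profile 1-5-4-6 — violates.
(c) ʀvnɾ: profile 7-4-5-7 — violates.
(d) mɾzɾ: profile 5-7-4-7 — violates.
(e) ðʀ: profile 4-7 — violates.
(f) rg: profile 7-2 — obeys.

f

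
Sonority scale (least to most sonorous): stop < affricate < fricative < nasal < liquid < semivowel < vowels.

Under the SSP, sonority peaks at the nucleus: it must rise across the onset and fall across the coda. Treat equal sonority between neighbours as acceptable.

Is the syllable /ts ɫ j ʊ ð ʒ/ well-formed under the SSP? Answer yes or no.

yes

Onset: /ts/ is an affricate (sonority 2), /ɫ/ is a liquid (sonority 5), /j/ is a semivowel (sonority 6); then the nucleus /ʊ/ (sonority 7).
Onset profile 2-5-6-7 — rises to the nucleus.
Coda: /ð/ is a fricative (sonority 3), /ʒ/ is a fricative (sonority 3).
Coda profile 7-3-3 — falls from the nucleus.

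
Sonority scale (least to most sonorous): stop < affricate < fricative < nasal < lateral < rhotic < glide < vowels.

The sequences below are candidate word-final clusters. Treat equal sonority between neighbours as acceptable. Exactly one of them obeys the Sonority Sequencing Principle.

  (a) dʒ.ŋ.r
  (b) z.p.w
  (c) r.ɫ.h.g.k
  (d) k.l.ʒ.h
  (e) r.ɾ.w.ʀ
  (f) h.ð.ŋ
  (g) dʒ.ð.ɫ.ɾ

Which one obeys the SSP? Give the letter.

(a) dʒ.ŋ.r: profile 2-4-6 — violates.
(b) z.p.w: profile 3-1-7 — violates.
(c) r.ɫ.h.g.k: profile 6-5-3-1-1 — obeys.
(d) k.l.ʒ.h: profile 1-5-3-3 — violates.
(e) r.ɾ.w.ʀ: profile 6-6-7-6 — violates.
(f) h.ð.ŋ: profile 3-3-4 — violates.
(g) dʒ.ð.ɫ.ɾ: profile 2-3-5-6 — violates.

c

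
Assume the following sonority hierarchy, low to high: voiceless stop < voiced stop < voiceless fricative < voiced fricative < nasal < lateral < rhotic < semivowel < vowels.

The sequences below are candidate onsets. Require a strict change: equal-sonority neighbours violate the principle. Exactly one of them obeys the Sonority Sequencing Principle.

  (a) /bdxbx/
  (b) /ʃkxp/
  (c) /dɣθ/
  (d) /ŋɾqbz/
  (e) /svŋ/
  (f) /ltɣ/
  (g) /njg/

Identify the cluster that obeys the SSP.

e

(a) 2-2-3-2-3 → violates
(b) 3-1-3-1 → violates
(c) 2-4-3 → violates
(d) 5-7-1-2-4 → violates
(e) 3-4-5 → obeys
(f) 6-1-4 → violates
(g) 5-8-2 → violates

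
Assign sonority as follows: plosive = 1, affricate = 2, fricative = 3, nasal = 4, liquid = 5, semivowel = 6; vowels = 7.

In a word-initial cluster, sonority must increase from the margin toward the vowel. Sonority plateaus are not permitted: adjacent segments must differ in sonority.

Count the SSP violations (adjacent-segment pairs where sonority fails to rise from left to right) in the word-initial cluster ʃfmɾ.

/ʃ/: fricative = 3.
/f/: fricative = 3.
/m/: nasal = 4.
/ɾ/: liquid = 5.
/ʃ/→/f/: 3→3 (plateau) — violation.
/f/→/m/: 3→4 (rises) — ok.
/m/→/ɾ/: 4→5 (rises) — ok.

1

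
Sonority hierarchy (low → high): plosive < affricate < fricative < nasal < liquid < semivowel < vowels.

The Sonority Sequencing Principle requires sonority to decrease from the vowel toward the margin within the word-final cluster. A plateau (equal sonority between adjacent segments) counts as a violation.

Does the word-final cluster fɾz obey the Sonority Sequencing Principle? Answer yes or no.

no

/f/ is a fricative (sonority 3).
/ɾ/ is a liquid (sonority 5).
/z/ is a fricative (sonority 3).
The profile is 3-5-3. Between /f/ (3) and /ɾ/ (5) sonority does not fall, so the cluster violates the SSP.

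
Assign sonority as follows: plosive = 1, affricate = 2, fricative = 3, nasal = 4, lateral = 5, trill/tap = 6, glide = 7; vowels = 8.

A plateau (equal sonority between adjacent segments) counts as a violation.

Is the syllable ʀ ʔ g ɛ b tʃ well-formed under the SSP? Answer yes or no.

no

Onset: /ʀ/ is a trill/tap (sonority 6), /ʔ/ is a plosive (sonority 1), /g/ is a plosive (sonority 1); then the nucleus /ɛ/ (sonority 8).
Onset profile 6-1-1-8 — does not strictly rise throughout.
Coda: /b/ is a plosive (sonority 1), /tʃ/ is an affricate (sonority 2).
Coda profile 8-1-2 — does not strictly fall throughout.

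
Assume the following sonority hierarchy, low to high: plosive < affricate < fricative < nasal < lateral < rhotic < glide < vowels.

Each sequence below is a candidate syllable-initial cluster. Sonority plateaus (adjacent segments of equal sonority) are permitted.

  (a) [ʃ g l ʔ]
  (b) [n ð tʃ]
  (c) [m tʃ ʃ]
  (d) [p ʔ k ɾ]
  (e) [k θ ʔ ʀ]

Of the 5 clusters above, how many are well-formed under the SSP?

1

(a) 3-1-5-1 → violates
(b) 4-3-2 → violates
(c) 4-2-3 → violates
(d) 1-1-1-6 → obeys
(e) 1-3-1-6 → violates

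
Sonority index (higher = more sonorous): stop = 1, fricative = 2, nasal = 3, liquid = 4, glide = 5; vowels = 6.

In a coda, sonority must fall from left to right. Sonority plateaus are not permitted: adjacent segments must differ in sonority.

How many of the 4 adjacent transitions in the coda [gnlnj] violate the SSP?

3

/g/: stop = 1.
/n/: nasal = 3.
/l/: liquid = 4.
/n/: nasal = 3.
/j/: glide = 5.
/g/→/n/: 1→3 (does not fall) — violation.
/n/→/l/: 3→4 (does not fall) — violation.
/l/→/n/: 4→3 (falls) — ok.
/n/→/j/: 3→5 (does not fall) — violation.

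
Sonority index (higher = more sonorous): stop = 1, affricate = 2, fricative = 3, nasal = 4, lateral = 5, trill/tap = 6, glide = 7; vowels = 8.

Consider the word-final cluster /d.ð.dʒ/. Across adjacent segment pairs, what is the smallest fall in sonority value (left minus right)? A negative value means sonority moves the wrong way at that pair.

/d/ is a stop (sonority 1).
/ð/ is a fricative (sonority 3).
/dʒ/ is an affricate (sonority 2).
/d/→/ð/: change -2.
/ð/→/dʒ/: change +1.
Minimum = -2.

-2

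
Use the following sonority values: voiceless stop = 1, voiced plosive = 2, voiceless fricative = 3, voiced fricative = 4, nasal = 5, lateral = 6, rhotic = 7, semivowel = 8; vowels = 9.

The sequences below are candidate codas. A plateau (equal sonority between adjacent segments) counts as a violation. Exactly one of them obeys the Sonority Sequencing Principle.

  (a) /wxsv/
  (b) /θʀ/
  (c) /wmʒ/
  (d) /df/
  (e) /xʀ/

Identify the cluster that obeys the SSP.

(a) 8-3-3-4 → violates
(b) 3-7 → violates
(c) 8-5-4 → obeys
(d) 2-3 → violates
(e) 3-7 → violates

c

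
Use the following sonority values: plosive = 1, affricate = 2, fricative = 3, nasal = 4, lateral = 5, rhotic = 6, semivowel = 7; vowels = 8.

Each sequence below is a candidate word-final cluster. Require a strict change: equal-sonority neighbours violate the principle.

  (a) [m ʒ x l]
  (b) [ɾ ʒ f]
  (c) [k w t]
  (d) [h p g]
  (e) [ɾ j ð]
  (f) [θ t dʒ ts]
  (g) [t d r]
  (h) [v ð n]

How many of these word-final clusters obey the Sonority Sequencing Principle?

0

(a) [m ʒ x l]: profile 4-3-3-5 — violates.
(b) [ɾ ʒ f]: profile 6-3-3 — violates.
(c) [k w t]: profile 1-7-1 — violates.
(d) [h p g]: profile 3-1-1 — violates.
(e) [ɾ j ð]: profile 6-7-3 — violates.
(f) [θ t dʒ ts]: profile 3-1-2-2 — violates.
(g) [t d r]: profile 1-1-6 — violates.
(h) [v ð n]: profile 3-3-4 — violates.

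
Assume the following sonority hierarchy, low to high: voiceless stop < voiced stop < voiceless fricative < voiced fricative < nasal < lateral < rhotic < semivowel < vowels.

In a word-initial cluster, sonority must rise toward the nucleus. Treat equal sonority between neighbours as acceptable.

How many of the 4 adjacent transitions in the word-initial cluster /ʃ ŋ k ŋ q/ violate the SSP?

2

/ʃ/ — voiceless fricative, sonority 3.
/ŋ/ — nasal, sonority 5.
/k/ — voiceless stop, sonority 1.
/ŋ/ — nasal, sonority 5.
/q/ — voiceless stop, sonority 1.
/ʃ/→/ŋ/: 3→5 (rises) — ok.
/ŋ/→/k/: 5→1 (does not rise) — violation.
/k/→/ŋ/: 1→5 (rises) — ok.
/ŋ/→/q/: 5→1 (does not rise) — violation.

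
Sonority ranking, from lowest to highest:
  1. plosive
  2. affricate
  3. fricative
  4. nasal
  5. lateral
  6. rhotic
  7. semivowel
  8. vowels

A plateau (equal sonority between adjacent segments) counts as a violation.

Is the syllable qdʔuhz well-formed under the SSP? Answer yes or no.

no

Onset: /q/ is a plosive (sonority 1), /d/ is a plosive (sonority 1), /ʔ/ is a plosive (sonority 1); then the nucleus /u/ (sonority 8).
Onset profile 1-1-1-8 — does not strictly rise throughout.
Coda: /h/ is a fricative (sonority 3), /z/ is a fricative (sonority 3).
Coda profile 8-3-3 — does not strictly fall throughout.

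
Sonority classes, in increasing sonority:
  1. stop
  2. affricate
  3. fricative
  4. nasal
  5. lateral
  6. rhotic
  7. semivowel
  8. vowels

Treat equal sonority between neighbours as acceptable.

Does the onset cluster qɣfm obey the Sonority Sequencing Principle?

/q/: stop = 1.
/ɣ/: fricative = 3.
/f/: fricative = 3.
/m/: nasal = 4.
The profile 1-3-3-4 is non-decreasing (plateaus allowed), so the onset cluster satisfies the SSP.

yes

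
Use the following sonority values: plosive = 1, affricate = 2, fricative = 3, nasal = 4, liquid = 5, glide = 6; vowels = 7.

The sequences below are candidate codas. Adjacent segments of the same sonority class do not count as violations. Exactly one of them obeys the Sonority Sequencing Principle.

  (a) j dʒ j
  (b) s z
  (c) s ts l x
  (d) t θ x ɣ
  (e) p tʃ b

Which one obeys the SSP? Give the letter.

(a) 6-2-6 → violates
(b) 3-3 → obeys
(c) 3-2-5-3 → violates
(d) 1-3-3-3 → violates
(e) 1-2-1 → violates

b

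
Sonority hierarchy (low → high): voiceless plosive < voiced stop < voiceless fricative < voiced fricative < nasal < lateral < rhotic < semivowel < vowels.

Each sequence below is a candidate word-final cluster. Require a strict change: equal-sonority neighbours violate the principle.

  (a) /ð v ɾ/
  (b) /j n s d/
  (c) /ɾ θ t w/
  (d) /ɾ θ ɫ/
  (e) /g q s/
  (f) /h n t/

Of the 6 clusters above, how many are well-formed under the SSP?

(a) /ð v ɾ/: profile 4-4-7 — violates.
(b) /j n s d/: profile 8-5-3-2 — obeys.
(c) /ɾ θ t w/: profile 7-3-1-8 — violates.
(d) /ɾ θ ɫ/: profile 7-3-6 — violates.
(e) /g q s/: profile 2-1-3 — violates.
(f) /h n t/: profile 3-5-1 — violates.

1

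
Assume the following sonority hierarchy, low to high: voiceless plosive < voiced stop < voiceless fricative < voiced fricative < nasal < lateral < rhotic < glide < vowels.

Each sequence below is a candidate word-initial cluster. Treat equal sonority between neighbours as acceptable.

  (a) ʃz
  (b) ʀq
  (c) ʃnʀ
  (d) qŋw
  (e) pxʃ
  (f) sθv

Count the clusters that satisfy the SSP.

(a) 3-4 → obeys
(b) 7-1 → violates
(c) 3-5-7 → obeys
(d) 1-5-8 → obeys
(e) 1-3-3 → obeys
(f) 3-3-4 → obeys

5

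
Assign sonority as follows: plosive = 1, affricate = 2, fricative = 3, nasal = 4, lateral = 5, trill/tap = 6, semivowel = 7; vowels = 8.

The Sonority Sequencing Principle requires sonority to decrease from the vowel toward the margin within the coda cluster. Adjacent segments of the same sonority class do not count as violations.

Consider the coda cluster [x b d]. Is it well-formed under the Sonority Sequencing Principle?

yes

/x/: fricative = 3.
/b/: plosive = 1.
/d/: plosive = 1.
The profile 3-1-1 is non-increasing (plateaus allowed), so the coda cluster satisfies the SSP.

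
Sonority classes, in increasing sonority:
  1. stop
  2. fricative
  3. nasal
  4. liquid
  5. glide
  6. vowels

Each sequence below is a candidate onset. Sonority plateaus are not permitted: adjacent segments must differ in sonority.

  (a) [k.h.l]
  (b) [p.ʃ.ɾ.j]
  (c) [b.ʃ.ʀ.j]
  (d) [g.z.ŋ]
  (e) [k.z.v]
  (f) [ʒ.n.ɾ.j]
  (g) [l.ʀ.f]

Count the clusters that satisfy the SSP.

5

(a) sonority 1-2-4: well-formed.
(b) sonority 1-2-4-5: well-formed.
(c) sonority 1-2-4-5: well-formed.
(d) sonority 1-2-3: well-formed.
(e) sonority 1-2-2: ill-formed.
(f) sonority 2-3-4-5: well-formed.
(g) sonority 4-4-2: ill-formed.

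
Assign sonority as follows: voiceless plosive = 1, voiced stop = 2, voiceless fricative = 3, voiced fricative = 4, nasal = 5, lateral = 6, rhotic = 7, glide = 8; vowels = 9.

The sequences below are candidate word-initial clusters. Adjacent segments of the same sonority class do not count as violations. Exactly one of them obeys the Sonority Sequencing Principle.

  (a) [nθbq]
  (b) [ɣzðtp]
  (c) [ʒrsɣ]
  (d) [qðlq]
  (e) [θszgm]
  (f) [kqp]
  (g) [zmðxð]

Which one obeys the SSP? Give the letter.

(a) 5-3-2-1 → violates
(b) 4-4-4-1-1 → violates
(c) 4-7-3-4 → violates
(d) 1-4-6-1 → violates
(e) 3-3-4-2-5 → violates
(f) 1-1-1 → obeys
(g) 4-5-4-3-4 → violates

f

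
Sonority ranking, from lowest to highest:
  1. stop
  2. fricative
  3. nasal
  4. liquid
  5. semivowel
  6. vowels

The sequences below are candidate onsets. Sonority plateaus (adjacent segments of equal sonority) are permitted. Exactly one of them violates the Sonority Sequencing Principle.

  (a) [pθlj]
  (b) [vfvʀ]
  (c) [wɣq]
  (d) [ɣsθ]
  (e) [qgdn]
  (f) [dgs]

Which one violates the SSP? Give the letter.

(a) [pθlj]: profile 1-2-4-5 — obeys.
(b) [vfvʀ]: profile 2-2-2-4 — obeys.
(c) [wɣq]: profile 5-2-1 — violates.
(d) [ɣsθ]: profile 2-2-2 — obeys.
(e) [qgdn]: profile 1-1-1-3 — obeys.
(f) [dgs]: profile 1-1-2 — obeys.

c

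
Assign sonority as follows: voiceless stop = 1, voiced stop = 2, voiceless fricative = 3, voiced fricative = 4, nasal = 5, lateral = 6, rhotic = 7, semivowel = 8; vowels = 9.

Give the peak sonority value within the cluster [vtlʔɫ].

/v/: voiced fricative = 4.
/t/: voiceless stop = 1.
/l/: lateral = 6.
/ʔ/: voiceless stop = 1.
/ɫ/: lateral = 6.
The maximum is 6.

6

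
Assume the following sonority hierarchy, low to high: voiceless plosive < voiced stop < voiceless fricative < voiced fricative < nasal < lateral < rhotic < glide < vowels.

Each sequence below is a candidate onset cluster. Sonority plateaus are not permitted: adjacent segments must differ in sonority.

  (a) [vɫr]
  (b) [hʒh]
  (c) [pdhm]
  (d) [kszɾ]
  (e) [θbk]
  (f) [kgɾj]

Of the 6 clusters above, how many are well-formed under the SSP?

4

(a) sonority 4-6-7: well-formed.
(b) sonority 3-4-3: ill-formed.
(c) sonority 1-2-3-5: well-formed.
(d) sonority 1-3-4-7: well-formed.
(e) sonority 3-2-1: ill-formed.
(f) sonority 1-2-7-8: well-formed.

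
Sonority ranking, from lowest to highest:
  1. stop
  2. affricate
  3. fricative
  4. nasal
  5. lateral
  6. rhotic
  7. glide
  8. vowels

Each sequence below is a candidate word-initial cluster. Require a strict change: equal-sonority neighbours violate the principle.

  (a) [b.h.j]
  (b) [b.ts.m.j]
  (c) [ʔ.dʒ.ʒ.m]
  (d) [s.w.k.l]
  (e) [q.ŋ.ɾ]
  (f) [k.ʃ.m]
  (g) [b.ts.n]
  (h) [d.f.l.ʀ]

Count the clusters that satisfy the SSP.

7

(a) sonority 1-3-7: well-formed.
(b) sonority 1-2-4-7: well-formed.
(c) sonority 1-2-3-4: well-formed.
(d) sonority 3-7-1-5: ill-formed.
(e) sonority 1-4-6: well-formed.
(f) sonority 1-3-4: well-formed.
(g) sonority 1-2-4: well-formed.
(h) sonority 1-3-5-6: well-formed.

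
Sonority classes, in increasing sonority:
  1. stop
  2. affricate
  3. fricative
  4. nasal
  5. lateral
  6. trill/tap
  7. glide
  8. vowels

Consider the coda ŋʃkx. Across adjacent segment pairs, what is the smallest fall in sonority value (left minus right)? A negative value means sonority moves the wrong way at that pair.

-2

/ŋ/ is a nasal (sonority 4).
/ʃ/ is a fricative (sonority 3).
/k/ is a stop (sonority 1).
/x/ is a fricative (sonority 3).
/ŋ/→/ʃ/: change +1.
/ʃ/→/k/: change +2.
/k/→/x/: change -2.
Minimum = -2.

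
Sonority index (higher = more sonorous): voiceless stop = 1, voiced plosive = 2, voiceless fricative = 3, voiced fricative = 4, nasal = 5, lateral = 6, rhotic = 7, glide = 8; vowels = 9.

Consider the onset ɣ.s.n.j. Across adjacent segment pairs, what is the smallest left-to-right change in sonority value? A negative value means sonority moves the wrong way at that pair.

/ɣ/ — voiced fricative, sonority 4.
/s/ — voiceless fricative, sonority 3.
/n/ — nasal, sonority 5.
/j/ — glide, sonority 8.
/ɣ/→/s/: change -1.
/s/→/n/: change +2.
/n/→/j/: change +3.
Minimum = -1.

-1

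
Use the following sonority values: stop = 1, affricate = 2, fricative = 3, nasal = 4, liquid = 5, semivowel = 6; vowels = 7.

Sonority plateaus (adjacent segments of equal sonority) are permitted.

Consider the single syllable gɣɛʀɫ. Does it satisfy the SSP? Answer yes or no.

yes

Onset: /g/ is a stop (sonority 1), /ɣ/ is a fricative (sonority 3); then the nucleus /ɛ/ (sonority 7).
Onset profile 1-3-7 — rises to the nucleus.
Coda: /ʀ/ is a liquid (sonority 5), /ɫ/ is a liquid (sonority 5).
Coda profile 7-5-5 — falls from the nucleus.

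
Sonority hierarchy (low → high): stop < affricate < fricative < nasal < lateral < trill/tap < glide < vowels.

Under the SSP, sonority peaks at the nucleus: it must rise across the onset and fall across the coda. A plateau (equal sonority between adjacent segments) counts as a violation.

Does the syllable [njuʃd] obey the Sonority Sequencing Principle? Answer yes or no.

Onset: /n/ is a nasal (sonority 4), /j/ is a glide (sonority 7); then the nucleus /u/ (sonority 8).
Onset profile 4-7-8 — rises to the nucleus.
Coda: /ʃ/ is a fricative (sonority 3), /d/ is a stop (sonority 1).
Coda profile 8-3-1 — falls from the nucleus.

yes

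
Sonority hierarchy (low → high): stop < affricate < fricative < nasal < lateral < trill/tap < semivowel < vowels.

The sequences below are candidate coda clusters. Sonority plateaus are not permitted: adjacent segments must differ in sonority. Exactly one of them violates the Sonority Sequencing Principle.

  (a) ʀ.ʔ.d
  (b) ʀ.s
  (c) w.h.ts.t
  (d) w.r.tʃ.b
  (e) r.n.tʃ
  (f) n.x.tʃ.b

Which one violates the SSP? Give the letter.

(a) ʀ.ʔ.d: profile 6-1-1 — violates.
(b) ʀ.s: profile 6-3 — obeys.
(c) w.h.ts.t: profile 7-3-2-1 — obeys.
(d) w.r.tʃ.b: profile 7-6-2-1 — obeys.
(e) r.n.tʃ: profile 6-4-2 — obeys.
(f) n.x.tʃ.b: profile 4-3-2-1 — obeys.

a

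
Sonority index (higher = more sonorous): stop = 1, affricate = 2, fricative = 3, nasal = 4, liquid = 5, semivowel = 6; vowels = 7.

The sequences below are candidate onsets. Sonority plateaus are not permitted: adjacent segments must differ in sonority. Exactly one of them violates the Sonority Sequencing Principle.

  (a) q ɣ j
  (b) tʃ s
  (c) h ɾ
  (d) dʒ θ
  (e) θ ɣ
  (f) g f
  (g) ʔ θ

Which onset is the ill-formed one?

e

(a) 1-3-6 → obeys
(b) 2-3 → obeys
(c) 3-5 → obeys
(d) 2-3 → obeys
(e) 3-3 → violates
(f) 1-3 → obeys
(g) 1-3 → obeys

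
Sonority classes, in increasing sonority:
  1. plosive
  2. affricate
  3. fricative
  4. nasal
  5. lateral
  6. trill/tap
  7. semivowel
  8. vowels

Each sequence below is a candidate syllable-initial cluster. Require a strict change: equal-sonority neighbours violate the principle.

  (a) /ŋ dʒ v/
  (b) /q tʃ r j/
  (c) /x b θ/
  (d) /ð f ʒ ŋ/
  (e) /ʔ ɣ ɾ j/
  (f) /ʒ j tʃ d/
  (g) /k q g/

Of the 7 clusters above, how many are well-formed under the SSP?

(a) sonority 4-2-3: ill-formed.
(b) sonority 1-2-6-7: well-formed.
(c) sonority 3-1-3: ill-formed.
(d) sonority 3-3-3-4: ill-formed.
(e) sonority 1-3-6-7: well-formed.
(f) sonority 3-7-2-1: ill-formed.
(g) sonority 1-1-1: ill-formed.

2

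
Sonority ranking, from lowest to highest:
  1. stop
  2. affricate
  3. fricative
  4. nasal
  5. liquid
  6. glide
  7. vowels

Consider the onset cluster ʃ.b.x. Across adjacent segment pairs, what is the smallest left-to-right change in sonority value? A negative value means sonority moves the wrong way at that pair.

-2

/ʃ/ — fricative, sonority 3.
/b/ — stop, sonority 1.
/x/ — fricative, sonority 3.
/ʃ/→/b/: change -2.
/b/→/x/: change +2.
Minimum = -2.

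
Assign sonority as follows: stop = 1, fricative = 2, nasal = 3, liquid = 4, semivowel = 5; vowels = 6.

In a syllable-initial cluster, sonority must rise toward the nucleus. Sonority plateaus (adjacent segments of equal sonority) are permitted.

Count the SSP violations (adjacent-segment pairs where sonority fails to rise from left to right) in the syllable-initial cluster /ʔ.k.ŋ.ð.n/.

/ʔ/ is a stop (sonority 1).
/k/ is a stop (sonority 1).
/ŋ/ is a nasal (sonority 3).
/ð/ is a fricative (sonority 2).
/n/ is a nasal (sonority 3).
/ʔ/→/k/: 1→1 (plateau, allowed) — ok.
/k/→/ŋ/: 1→3 (rises) — ok.
/ŋ/→/ð/: 3→2 (does not rise) — violation.
/ð/→/n/: 2→3 (rises) — ok.

1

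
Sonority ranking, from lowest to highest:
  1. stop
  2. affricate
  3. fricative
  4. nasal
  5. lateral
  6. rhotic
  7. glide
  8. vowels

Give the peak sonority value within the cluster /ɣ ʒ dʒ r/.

6

/ɣ/: fricative = 3.
/ʒ/: fricative = 3.
/dʒ/: affricate = 2.
/r/: rhotic = 6.
The maximum is 6.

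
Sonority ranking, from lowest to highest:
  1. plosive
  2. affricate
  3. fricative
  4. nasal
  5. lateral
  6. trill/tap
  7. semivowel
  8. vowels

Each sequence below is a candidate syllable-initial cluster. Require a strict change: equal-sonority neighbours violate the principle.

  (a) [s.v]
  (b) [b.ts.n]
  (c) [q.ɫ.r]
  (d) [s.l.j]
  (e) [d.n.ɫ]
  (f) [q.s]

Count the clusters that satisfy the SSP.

(a) [s.v]: profile 3-3 — violates.
(b) [b.ts.n]: profile 1-2-4 — obeys.
(c) [q.ɫ.r]: profile 1-5-6 — obeys.
(d) [s.l.j]: profile 3-5-7 — obeys.
(e) [d.n.ɫ]: profile 1-4-5 — obeys.
(f) [q.s]: profile 1-3 — obeys.

5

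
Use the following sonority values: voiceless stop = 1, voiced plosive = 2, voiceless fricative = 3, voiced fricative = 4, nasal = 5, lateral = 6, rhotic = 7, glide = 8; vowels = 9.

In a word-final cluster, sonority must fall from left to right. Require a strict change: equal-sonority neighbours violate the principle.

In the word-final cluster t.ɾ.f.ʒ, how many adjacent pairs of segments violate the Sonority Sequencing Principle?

/t/ is a voiceless stop (sonority 1).
/ɾ/ is a rhotic (sonority 7).
/f/ is a voiceless fricative (sonority 3).
/ʒ/ is a voiced fricative (sonority 4).
/t/→/ɾ/: 1→7 (does not fall) — violation.
/ɾ/→/f/: 7→3 (falls) — ok.
/f/→/ʒ/: 3→4 (does not fall) — violation.

2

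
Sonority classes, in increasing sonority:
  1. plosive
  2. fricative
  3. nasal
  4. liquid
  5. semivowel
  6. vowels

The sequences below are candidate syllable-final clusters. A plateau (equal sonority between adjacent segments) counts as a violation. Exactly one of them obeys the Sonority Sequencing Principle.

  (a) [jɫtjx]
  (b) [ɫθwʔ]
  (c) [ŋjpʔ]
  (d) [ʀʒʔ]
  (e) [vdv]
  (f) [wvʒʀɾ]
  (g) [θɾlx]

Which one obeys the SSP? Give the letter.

(a) [jɫtjx]: profile 5-4-1-5-2 — violates.
(b) [ɫθwʔ]: profile 4-2-5-1 — violates.
(c) [ŋjpʔ]: profile 3-5-1-1 — violates.
(d) [ʀʒʔ]: profile 4-2-1 — obeys.
(e) [vdv]: profile 2-1-2 — violates.
(f) [wvʒʀɾ]: profile 5-2-2-4-4 — violates.
(g) [θɾlx]: profile 2-4-4-2 — violates.

d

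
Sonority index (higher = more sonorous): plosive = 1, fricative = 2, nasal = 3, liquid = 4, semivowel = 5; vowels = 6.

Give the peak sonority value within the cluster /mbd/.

/m/ is a nasal (sonority 3).
/b/ is a plosive (sonority 1).
/d/ is a plosive (sonority 1).
The maximum is 3.

3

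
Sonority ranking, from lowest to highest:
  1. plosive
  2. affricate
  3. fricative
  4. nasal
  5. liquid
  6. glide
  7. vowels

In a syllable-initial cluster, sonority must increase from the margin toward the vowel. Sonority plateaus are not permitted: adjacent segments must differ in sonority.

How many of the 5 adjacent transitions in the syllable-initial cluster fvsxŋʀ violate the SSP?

/f/ — fricative, sonority 3.
/v/ — fricative, sonority 3.
/s/ — fricative, sonority 3.
/x/ — fricative, sonority 3.
/ŋ/ — nasal, sonority 4.
/ʀ/ — liquid, sonority 5.
/f/→/v/: 3→3 (plateau) — violation.
/v/→/s/: 3→3 (plateau) — violation.
/s/→/x/: 3→3 (plateau) — violation.
/x/→/ŋ/: 3→4 (rises) — ok.
/ŋ/→/ʀ/: 4→5 (rises) — ok.

3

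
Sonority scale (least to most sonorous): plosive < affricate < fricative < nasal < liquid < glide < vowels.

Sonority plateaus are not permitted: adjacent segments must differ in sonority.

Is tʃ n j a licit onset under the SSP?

/tʃ/ — affricate, sonority 2.
/n/ — nasal, sonority 4.
/j/ — glide, sonority 6.
The profile 2-4-6 strictly rises, so the onset satisfies the SSP.

yes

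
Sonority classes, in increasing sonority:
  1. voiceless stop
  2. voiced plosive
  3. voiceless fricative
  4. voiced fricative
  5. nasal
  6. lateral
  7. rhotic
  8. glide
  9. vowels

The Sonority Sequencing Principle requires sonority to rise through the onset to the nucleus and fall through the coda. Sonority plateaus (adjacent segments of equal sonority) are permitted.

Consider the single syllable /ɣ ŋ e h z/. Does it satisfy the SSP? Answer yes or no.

no

Onset: /ɣ/ is a voiced fricative (sonority 4), /ŋ/ is a nasal (sonority 5); then the nucleus /e/ (sonority 9).
Onset profile 4-5-9 — rises to the nucleus.
Coda: /h/ is a voiceless fricative (sonority 3), /z/ is a voiced fricative (sonority 4).
Coda profile 9-3-4 — does not fall throughout.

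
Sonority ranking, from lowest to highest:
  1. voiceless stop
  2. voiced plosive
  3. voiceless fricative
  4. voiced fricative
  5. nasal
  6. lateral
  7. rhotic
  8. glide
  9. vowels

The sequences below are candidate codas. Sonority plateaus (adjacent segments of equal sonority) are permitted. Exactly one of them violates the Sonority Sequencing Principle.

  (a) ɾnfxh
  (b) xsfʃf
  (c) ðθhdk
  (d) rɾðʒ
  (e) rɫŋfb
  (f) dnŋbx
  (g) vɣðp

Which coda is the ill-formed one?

(a) ɾnfxh: profile 7-5-3-3-3 — obeys.
(b) xsfʃf: profile 3-3-3-3-3 — obeys.
(c) ðθhdk: profile 4-3-3-2-1 — obeys.
(d) rɾðʒ: profile 7-7-4-4 — obeys.
(e) rɫŋfb: profile 7-6-5-3-2 — obeys.
(f) dnŋbx: profile 2-5-5-2-3 — violates.
(g) vɣðp: profile 4-4-4-1 — obeys.

f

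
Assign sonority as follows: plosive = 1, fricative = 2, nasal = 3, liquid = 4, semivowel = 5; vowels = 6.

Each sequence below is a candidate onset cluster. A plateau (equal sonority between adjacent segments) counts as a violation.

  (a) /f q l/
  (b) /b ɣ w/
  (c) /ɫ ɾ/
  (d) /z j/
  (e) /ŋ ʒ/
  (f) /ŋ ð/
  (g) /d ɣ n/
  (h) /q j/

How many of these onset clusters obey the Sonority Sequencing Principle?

4

(a) /f q l/: profile 2-1-4 — violates.
(b) /b ɣ w/: profile 1-2-5 — obeys.
(c) /ɫ ɾ/: profile 4-4 — violates.
(d) /z j/: profile 2-5 — obeys.
(e) /ŋ ʒ/: profile 3-2 — violates.
(f) /ŋ ð/: profile 3-2 — violates.
(g) /d ɣ n/: profile 1-2-3 — obeys.
(h) /q j/: profile 1-5 — obeys.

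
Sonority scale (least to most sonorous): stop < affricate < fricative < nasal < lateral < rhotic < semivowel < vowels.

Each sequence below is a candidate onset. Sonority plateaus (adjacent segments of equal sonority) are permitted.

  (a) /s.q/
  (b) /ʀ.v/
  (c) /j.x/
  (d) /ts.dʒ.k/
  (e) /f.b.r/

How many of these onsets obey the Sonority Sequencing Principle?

(a) /s.q/: profile 3-1 — violates.
(b) /ʀ.v/: profile 6-3 — violates.
(c) /j.x/: profile 7-3 — violates.
(d) /ts.dʒ.k/: profile 2-2-1 — violates.
(e) /f.b.r/: profile 3-1-6 — violates.

0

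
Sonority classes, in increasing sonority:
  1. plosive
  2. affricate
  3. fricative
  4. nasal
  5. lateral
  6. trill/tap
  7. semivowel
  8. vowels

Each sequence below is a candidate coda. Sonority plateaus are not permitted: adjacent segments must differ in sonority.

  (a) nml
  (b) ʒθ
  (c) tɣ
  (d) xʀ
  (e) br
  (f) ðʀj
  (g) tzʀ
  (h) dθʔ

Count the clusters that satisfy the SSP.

0

(a) 4-4-5 → violates
(b) 3-3 → violates
(c) 1-3 → violates
(d) 3-6 → violates
(e) 1-6 → violates
(f) 3-6-7 → violates
(g) 1-3-6 → violates
(h) 1-3-1 → violates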